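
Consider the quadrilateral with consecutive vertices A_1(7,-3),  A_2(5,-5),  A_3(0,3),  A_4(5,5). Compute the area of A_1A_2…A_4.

Apply Gauss's area formula: 2A = Σ (x_i·y_{i+1} − x_{i+1}·y_i), indices taken mod 4.
Σ = (-20) + (15) + (-15) + (-50) = -70
Area = |Σ|/2 = 35.

35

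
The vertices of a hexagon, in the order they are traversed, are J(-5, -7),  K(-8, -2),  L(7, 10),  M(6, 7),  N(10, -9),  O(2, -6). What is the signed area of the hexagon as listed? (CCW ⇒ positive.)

-166.5

Apply the shoelace (surveyor's) formula: 2A = Σ (x_i·y_{i+1} − x_{i+1}·y_i), indices taken mod 6.
Σ = (-46) + (-66) + (-11) + (-124) + (-42) + (-44) = -333
Signed area = Σ/2 = -166.5 (negative ⇒ clockwise traversal).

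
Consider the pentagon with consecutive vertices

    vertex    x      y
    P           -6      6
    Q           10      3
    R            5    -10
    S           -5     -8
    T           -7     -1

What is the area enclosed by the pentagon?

191

Apply Gauss's area formula: 2A = Σ (x_i·y_{i+1} − x_{i+1}·y_i), indices taken mod 5.
Cross-terms: -78, -115, -90, -51, -48  ⇒  Σ = -382
Area = |Σ|/2 = 191.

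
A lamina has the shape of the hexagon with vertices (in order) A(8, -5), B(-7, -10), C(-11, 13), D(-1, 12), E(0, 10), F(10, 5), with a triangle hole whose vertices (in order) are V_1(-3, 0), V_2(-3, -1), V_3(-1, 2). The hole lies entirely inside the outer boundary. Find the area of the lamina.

Outer boundary:
A→B: (8)(-10) − (-7)(-5) = -115
B→C: (-7)(13) − (-11)(-10) = -201
C→D: (-11)(12) − (-1)(13) = -119
D→E: (-1)(10) − (0)(12) = -10
E→F: (0)(5) − (10)(10) = -100
F→A: (10)(-5) − (8)(5) = -90
Σ = -635
Area = |Σ|/2 = 317.5.
Hole:
Apply the shoelace (surveyor's) formula: 2A = Σ (x_i·y_{i+1} − x_{i+1}·y_i), indices taken mod 3.
Σ = (3) + (-7) + (6) = 2
Area = |Σ|/2 = 1.
Net area = 317.5 − 1 = 316.5.

316.5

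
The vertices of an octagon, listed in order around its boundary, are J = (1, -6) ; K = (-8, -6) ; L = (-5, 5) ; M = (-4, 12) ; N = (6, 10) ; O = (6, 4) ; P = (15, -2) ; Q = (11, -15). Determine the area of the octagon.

319

Apply the shoelace (surveyor's) formula: 2A = Σ (x_i·y_{i+1} − x_{i+1}·y_i), indices taken mod 8.
Σ = (-54) + (-70) + (-40) + (-112) + (-36) + (-72) + (-203) + (-51) = -638
Area = |Σ|/2 = 319.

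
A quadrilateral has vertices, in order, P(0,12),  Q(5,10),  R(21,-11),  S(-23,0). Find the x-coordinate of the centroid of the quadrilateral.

8/61

Apply the surveyor's formula. First the cross-terms c_i = x_i·y_{i+1} − x_{i+1}·y_i:
  -60, -265, -253, -276  ⇒  2A = -854, A = -427.
Then Σ (x_i + x_{i+1})·c_i = -336, so x̄ = -336 / (6·(-427)) = 8/61.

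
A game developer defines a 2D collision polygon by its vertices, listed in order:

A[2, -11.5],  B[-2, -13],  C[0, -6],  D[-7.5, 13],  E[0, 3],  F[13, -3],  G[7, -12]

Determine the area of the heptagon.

Cross-terms: -49, 12, -45, -22.5, -39, -135, -56.5  ⇒  Σ = -335
Area = |Σ|/2 = 167.5.

167.5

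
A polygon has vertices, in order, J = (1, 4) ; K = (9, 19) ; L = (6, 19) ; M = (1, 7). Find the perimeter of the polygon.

36

|JK| = √((8)² + (15)²) = √289 = 17
|KL| = √((-3)² + (0)²) = √9 = 3
|LM| = √((-5)² + (-12)²) = √169 = 13
|MJ| = √((0)² + (-3)²) = √9 = 3
Perimeter = 17 + 3 + 13 + 3 = 36.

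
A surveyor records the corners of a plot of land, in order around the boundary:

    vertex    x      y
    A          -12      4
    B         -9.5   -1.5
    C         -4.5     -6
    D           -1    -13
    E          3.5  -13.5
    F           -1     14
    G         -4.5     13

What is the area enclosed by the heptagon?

Apply the shoelace (surveyor's) formula: 2A = Σ (x_i·y_{i+1} − x_{i+1}·y_i), indices taken mod 7.
Σ = (56) + (50.25) + (52.5) + (59) + (35.5) + (50) + (138) = 441.25
Area = |Σ|/2 = 220.625.

220.625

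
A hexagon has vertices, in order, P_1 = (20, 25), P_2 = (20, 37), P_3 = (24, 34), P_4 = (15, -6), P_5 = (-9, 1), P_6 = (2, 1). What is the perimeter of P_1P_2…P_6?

|P_1P_2| = √((0)² + (12)²) = √144 = 12
|P_2P_3| = √((4)² + (-3)²) = √25 = 5
|P_3P_4| = √((-9)² + (-40)²) = √1681 = 41
|P_4P_5| = √((-24)² + (7)²) = √625 = 25
|P_5P_6| = √((11)² + (0)²) = √121 = 11
|P_6P_1| = √((18)² + (24)²) = √900 = 30
Perimeter = 12 + 5 + 41 + 25 + 11 + 30 = 124.

124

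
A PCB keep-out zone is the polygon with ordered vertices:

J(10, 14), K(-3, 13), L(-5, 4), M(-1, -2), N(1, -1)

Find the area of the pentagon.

133

Σ = (172) + (53) + (14) + (3) + (24) = 266
Area = |Σ|/2 = 133.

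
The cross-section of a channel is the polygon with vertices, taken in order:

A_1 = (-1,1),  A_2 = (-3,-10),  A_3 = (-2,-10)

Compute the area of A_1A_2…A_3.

5.5

Σ = (13) + (10) + (-12) = 11
Area = |Σ|/2 = 5.5.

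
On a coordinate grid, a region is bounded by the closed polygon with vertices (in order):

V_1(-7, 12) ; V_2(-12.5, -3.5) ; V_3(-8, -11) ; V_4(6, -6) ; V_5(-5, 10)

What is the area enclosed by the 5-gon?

219

V_1→V_2: (-7)(-3.5) − (-12.5)(12) = 174.5
V_2→V_3: (-12.5)(-11) − (-8)(-3.5) = 109.5
V_3→V_4: (-8)(-6) − (6)(-11) = 114
V_4→V_5: (6)(10) − (-5)(-6) = 30
V_5→V_1: (-5)(12) − (-7)(10) = 10
Σ = 438
Area = |Σ|/2 = 219.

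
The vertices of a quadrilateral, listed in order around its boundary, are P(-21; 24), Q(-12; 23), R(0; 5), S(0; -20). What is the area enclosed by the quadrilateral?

337.5

Apply the shoelace formula: 2A = Σ (x_i·y_{i+1} − x_{i+1}·y_i), indices taken mod 4.
Cross-terms: -195, -60, 0, -420  ⇒  Σ = -675
Area = |Σ|/2 = 337.5.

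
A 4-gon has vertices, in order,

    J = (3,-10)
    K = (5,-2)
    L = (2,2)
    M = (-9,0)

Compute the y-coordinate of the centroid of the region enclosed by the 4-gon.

-232/83

Apply the shoelace formula. First the cross-terms c_i = x_i·y_{i+1} − x_{i+1}·y_i:
  44, 14, 18, 90  ⇒  2A = 166, A = 83.
Then Σ (y_i + y_{i+1})·c_i = -1392, so ȳ = -1392 / (6·83) = -232/83.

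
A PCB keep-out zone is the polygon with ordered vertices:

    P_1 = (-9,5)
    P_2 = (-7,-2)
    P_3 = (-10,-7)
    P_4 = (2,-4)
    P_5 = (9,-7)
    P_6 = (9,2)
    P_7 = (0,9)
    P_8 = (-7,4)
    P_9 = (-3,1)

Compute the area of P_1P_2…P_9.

191

Cross-terms: 53, 29, 54, 22, 81, 81, 63, 5, -6  ⇒  Σ = 382
Area = |Σ|/2 = 191.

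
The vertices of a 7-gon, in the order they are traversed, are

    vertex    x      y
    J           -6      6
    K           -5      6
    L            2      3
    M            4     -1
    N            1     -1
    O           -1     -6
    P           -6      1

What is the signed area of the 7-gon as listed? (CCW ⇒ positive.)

-62

Apply the shoelace (surveyor's) formula: 2A = Σ (x_i·y_{i+1} − x_{i+1}·y_i), indices taken mod 7.
Σ = (-6) + (-27) + (-14) + (-3) + (-7) + (-37) + (-30) = -124
Signed area = Σ/2 = -62 (negative ⇒ clockwise traversal).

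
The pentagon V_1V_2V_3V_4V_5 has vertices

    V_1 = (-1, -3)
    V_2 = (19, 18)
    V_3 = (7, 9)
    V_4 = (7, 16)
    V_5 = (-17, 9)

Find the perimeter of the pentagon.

96

|V_1V_2| = √((20)² + (21)²) = √841 = 29
|V_2V_3| = √((-12)² + (-9)²) = √225 = 15
|V_3V_4| = √((0)² + (7)²) = √49 = 7
|V_4V_5| = √((-24)² + (-7)²) = √625 = 25
|V_5V_1| = √((16)² + (-12)²) = √400 = 20
Perimeter = 29 + 15 + 7 + 25 + 20 = 96.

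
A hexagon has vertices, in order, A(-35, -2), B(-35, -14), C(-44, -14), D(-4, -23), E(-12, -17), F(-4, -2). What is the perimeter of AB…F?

|AB| = √((0)² + (-12)²) = √144 = 12
|BC| = √((-9)² + (0)²) = √81 = 9
|CD| = √((40)² + (-9)²) = √1681 = 41
|DE| = √((-8)² + (6)²) = √100 = 10
|EF| = √((8)² + (15)²) = √289 = 17
|FA| = √((-31)² + (0)²) = √961 = 31
Perimeter = 12 + 9 + 41 + 10 + 17 + 31 = 120.

120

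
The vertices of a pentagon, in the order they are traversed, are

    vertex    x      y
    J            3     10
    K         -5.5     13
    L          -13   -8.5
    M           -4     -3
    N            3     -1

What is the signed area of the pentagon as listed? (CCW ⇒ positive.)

180.375

Apply the shoelace (surveyor's) formula: 2A = Σ (x_i·y_{i+1} − x_{i+1}·y_i), indices taken mod 5.
J→K: (3)(13) − (-5.5)(10) = 94
K→L: (-5.5)(-8.5) − (-13)(13) = 215.75
L→M: (-13)(-3) − (-4)(-8.5) = 5
M→N: (-4)(-1) − (3)(-3) = 13
N→J: (3)(10) − (3)(-1) = 33
Σ = 360.75
Signed area = Σ/2 = 180.375 (positive ⇒ counter-clockwise traversal).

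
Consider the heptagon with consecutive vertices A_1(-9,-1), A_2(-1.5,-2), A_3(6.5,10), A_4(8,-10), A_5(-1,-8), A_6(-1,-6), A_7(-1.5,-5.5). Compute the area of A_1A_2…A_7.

129

Σ = (16.5) + (-2) + (-145) + (-74) + (-2) + (-3.5) + (-48) = -258
Area = |Σ|/2 = 129.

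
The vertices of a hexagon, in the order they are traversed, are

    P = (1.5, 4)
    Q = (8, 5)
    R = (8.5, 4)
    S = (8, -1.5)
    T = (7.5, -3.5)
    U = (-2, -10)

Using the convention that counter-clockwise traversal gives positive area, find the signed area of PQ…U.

-85.75

Cross-terms: -24.5, -10.5, -44.75, -16.75, -82, 7  ⇒  Σ = -171.5
Signed area = Σ/2 = -85.75 (negative ⇒ clockwise traversal).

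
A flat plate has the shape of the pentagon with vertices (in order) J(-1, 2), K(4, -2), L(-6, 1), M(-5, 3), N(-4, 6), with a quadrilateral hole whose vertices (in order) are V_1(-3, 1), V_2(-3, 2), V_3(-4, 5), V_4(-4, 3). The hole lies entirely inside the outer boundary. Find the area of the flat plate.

22

Outer boundary:
Apply the shoelace (surveyor's) formula: 2A = Σ (x_i·y_{i+1} − x_{i+1}·y_i), indices taken mod 5.
Cross-terms: -6, -8, -13, -18, -2  ⇒  Σ = -47
Area = |Σ|/2 = 23.5.
Hole:
Apply the surveyor's formula: 2A = Σ (x_i·y_{i+1} − x_{i+1}·y_i), indices taken mod 4.
Σ = (-3) + (-7) + (8) + (5) = 3
Area = |Σ|/2 = 1.5.
Net area = 23.5 − 1.5 = 22.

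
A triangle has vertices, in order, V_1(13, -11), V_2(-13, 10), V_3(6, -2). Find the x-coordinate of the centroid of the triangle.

2

Apply Gauss's area formula. First the cross-terms c_i = x_i·y_{i+1} − x_{i+1}·y_i:
  -13, -34, -40  ⇒  2A = -87, A = -43.5.
Then Σ (x_i + x_{i+1})·c_i = -522, so x̄ = -522 / (6·(-43.5)) = 2.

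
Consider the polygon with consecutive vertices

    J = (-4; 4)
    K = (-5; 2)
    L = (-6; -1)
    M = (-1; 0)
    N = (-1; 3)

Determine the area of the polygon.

16.5

Apply the shoelace (surveyor's) formula: 2A = Σ (x_i·y_{i+1} − x_{i+1}·y_i), indices taken mod 5.
Σ = (12) + (17) + (-1) + (-3) + (8) = 33
Area = |Σ|/2 = 16.5.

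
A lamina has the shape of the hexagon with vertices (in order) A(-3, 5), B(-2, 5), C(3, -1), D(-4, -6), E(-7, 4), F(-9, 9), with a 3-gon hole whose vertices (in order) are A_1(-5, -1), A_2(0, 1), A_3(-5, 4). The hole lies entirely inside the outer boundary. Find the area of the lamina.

59

Outer boundary:
Apply the surveyor's formula: 2A = Σ (x_i·y_{i+1} − x_{i+1}·y_i), indices taken mod 6.
A→B: (-3)(5) − (-2)(5) = -5
B→C: (-2)(-1) − (3)(5) = -13
C→D: (3)(-6) − (-4)(-1) = -22
D→E: (-4)(4) − (-7)(-6) = -58
E→F: (-7)(9) − (-9)(4) = -27
F→A: (-9)(5) − (-3)(9) = -18
Σ = -143
Area = |Σ|/2 = 71.5.
Hole:
Apply Gauss's area formula: 2A = Σ (x_i·y_{i+1} − x_{i+1}·y_i), indices taken mod 3.
A_1→A_2: (-5)(1) − (0)(-1) = -5
A_2→A_3: (0)(4) − (-5)(1) = 5
A_3→A_1: (-5)(-1) − (-5)(4) = 25
Σ = 25
Area = |Σ|/2 = 12.5.
Net area = 71.5 − 12.5 = 59.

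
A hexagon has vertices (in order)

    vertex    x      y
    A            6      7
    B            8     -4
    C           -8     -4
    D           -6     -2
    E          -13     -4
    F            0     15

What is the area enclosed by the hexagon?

219.5

Apply the shoelace (surveyor's) formula: 2A = Σ (x_i·y_{i+1} − x_{i+1}·y_i), indices taken mod 6.
Σ = (-80) + (-64) + (-8) + (-2) + (-195) + (-90) = -439
Area = |Σ|/2 = 219.5.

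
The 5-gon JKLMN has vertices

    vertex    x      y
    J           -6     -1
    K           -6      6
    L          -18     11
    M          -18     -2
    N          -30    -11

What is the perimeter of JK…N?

|JK| = √((0)² + (7)²) = √49 = 7
|KL| = √((-12)² + (5)²) = √169 = 13
|LM| = √((0)² + (-13)²) = √169 = 13
|MN| = √((-12)² + (-9)²) = √225 = 15
|NJ| = √((24)² + (10)²) = √676 = 26
Perimeter = 7 + 13 + 13 + 15 + 26 = 74.

74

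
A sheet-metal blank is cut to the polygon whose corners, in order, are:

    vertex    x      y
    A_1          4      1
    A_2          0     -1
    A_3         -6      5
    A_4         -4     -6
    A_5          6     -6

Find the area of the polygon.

Apply Gauss's area formula: 2A = Σ (x_i·y_{i+1} − x_{i+1}·y_i), indices taken mod 5.
A_1→A_2: (4)(-1) − (0)(1) = -4
A_2→A_3: (0)(5) − (-6)(-1) = -6
A_3→A_4: (-6)(-6) − (-4)(5) = 56
A_4→A_5: (-4)(-6) − (6)(-6) = 60
A_5→A_1: (6)(1) − (4)(-6) = 30
Σ = 136
Area = |Σ|/2 = 68.

68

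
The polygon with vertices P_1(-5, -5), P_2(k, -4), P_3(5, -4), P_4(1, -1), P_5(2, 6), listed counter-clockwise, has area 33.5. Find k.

The doubled signed area Σ (x_i y_{i+1} − x_{i+1} y_i) is linear in k.
With k=0 it equals 67; the coefficient of k is 1 (from the two edges through P_2).
So 1·k + 67 = 2·33.5 = 67 ⇒ k = 0.

0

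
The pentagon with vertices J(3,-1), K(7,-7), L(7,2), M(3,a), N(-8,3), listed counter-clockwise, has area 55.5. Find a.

4

The doubled signed area Σ (x_i y_{i+1} − x_{i+1} y_i) is linear in a.
With a=0 it equals 51; the coefficient of a is 15 (from the two edges through M).
So 15·a + 51 = 2·55.5 = 111 ⇒ a = 4.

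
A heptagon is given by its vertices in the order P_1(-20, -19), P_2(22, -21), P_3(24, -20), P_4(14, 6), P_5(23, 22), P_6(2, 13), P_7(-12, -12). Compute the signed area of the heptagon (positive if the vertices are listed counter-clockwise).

935.5

Apply the shoelace (surveyor's) formula: 2A = Σ (x_i·y_{i+1} − x_{i+1}·y_i), indices taken mod 7.
Σ = (838) + (64) + (424) + (170) + (255) + (132) + (-12) = 1871
Signed area = Σ/2 = 935.5 (positive ⇒ counter-clockwise traversal).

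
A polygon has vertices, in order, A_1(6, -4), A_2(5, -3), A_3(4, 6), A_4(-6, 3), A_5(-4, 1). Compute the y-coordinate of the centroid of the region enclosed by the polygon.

Apply Gauss's area formula. First the cross-terms c_i = x_i·y_{i+1} − x_{i+1}·y_i:
  2, 42, 48, 6, 10  ⇒  2A = 108, A = 54.
Then Σ (y_i + y_{i+1})·c_i = 538, so ȳ = 538 / (6·54) = 269/162.

269/162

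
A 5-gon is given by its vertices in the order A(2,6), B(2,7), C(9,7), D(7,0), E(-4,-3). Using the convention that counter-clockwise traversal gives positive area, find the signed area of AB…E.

Apply the shoelace formula: 2A = Σ (x_i·y_{i+1} − x_{i+1}·y_i), indices taken mod 5.
A→B: (2)(7) − (2)(6) = 2
B→C: (2)(7) − (9)(7) = -49
C→D: (9)(0) − (7)(7) = -49
D→E: (7)(-3) − (-4)(0) = -21
E→A: (-4)(6) − (2)(-3) = -18
Σ = -135
Signed area = Σ/2 = -67.5 (negative ⇒ clockwise traversal).

-67.5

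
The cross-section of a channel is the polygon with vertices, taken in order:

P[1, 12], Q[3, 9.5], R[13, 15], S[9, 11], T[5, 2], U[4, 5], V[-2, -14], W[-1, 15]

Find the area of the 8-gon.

Σ = (-26.5) + (-78.5) + (8) + (-37) + (17) + (-46) + (-44) + (-27) = -234
Area = |Σ|/2 = 117.

117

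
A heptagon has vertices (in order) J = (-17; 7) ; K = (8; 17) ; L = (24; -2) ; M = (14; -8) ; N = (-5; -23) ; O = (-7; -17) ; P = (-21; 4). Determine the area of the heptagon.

917.5

J→K: (-17)(17) − (8)(7) = -345
K→L: (8)(-2) − (24)(17) = -424
L→M: (24)(-8) − (14)(-2) = -164
M→N: (14)(-23) − (-5)(-8) = -362
N→O: (-5)(-17) − (-7)(-23) = -76
O→P: (-7)(4) − (-21)(-17) = -385
P→J: (-21)(7) − (-17)(4) = -79
Σ = -1835
Area = |Σ|/2 = 917.5.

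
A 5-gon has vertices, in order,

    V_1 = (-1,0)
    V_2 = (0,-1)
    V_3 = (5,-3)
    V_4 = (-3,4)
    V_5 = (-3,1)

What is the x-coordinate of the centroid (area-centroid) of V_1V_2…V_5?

-4/27

Apply Gauss's area formula. First the cross-terms c_i = x_i·y_{i+1} − x_{i+1}·y_i:
  1, 5, 11, 9, 1  ⇒  2A = 27, A = 13.5.
Then Σ (x_i + x_{i+1})·c_i = -12, so x̄ = -12 / (6·13.5) = -4/27.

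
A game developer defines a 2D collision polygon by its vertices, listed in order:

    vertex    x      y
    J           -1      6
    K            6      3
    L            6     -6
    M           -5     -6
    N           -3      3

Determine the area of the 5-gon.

103.5

Apply the shoelace (surveyor's) formula: 2A = Σ (x_i·y_{i+1} − x_{i+1}·y_i), indices taken mod 5.
Cross-terms: -39, -54, -66, -33, -15  ⇒  Σ = -207
Area = |Σ|/2 = 103.5.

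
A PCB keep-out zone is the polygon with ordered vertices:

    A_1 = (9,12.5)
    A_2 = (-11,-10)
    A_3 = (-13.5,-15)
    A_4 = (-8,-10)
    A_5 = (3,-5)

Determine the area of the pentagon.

122.5

Apply Gauss's area formula: 2A = Σ (x_i·y_{i+1} − x_{i+1}·y_i), indices taken mod 5.
Σ = (47.5) + (30) + (15) + (70) + (82.5) = 245
Area = |Σ|/2 = 122.5.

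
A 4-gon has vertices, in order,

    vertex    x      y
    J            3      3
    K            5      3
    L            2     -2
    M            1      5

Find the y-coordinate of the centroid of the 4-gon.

56/33

Apply the shoelace (surveyor's) formula. First the cross-terms c_i = x_i·y_{i+1} − x_{i+1}·y_i:
  -6, -16, 12, -12  ⇒  2A = -22, A = -11.
Then Σ (y_i + y_{i+1})·c_i = -112, so ȳ = -112 / (6·(-11)) = 56/33.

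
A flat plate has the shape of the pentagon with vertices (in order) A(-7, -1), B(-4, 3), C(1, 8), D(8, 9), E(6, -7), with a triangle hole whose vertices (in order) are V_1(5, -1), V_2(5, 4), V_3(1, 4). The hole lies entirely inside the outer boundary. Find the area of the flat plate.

Outer boundary:
A→B: (-7)(3) − (-4)(-1) = -25
B→C: (-4)(8) − (1)(3) = -35
C→D: (1)(9) − (8)(8) = -55
D→E: (8)(-7) − (6)(9) = -110
E→A: (6)(-1) − (-7)(-7) = -55
Σ = -280
Area = |Σ|/2 = 140.
Hole:
Σ = (25) + (16) + (-21) = 20
Area = |Σ|/2 = 10.
Net area = 140 − 10 = 130.

130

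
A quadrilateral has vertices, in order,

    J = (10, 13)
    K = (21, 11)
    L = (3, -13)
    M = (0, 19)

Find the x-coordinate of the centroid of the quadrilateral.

1009/129

Apply Gauss's area formula. First the cross-terms c_i = x_i·y_{i+1} − x_{i+1}·y_i:
  -163, -306, 57, -190  ⇒  2A = -602, A = -301.
Then Σ (x_i + x_{i+1})·c_i = -14126, so x̄ = -14126 / (6·(-301)) = 1009/129.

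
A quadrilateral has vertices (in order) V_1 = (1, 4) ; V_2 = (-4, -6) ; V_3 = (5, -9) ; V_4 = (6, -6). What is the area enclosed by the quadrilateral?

65

Apply the shoelace formula: 2A = Σ (x_i·y_{i+1} − x_{i+1}·y_i), indices taken mod 4.
V_1→V_2: (1)(-6) − (-4)(4) = 10
V_2→V_3: (-4)(-9) − (5)(-6) = 66
V_3→V_4: (5)(-6) − (6)(-9) = 24
V_4→V_1: (6)(4) − (1)(-6) = 30
Σ = 130
Area = |Σ|/2 = 65.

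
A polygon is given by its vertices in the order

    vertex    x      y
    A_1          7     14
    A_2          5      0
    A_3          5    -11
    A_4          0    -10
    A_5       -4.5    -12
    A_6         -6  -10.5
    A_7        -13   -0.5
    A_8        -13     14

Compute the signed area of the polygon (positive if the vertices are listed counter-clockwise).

Apply the shoelace (surveyor's) formula: 2A = Σ (x_i·y_{i+1} − x_{i+1}·y_i), indices taken mod 8.
Σ = (-70) + (-55) + (-50) + (-45) + (-24.75) + (-133.5) + (-188.5) + (-280) = -846.75
Signed area = Σ/2 = -423.375 (negative ⇒ clockwise traversal).

-423.375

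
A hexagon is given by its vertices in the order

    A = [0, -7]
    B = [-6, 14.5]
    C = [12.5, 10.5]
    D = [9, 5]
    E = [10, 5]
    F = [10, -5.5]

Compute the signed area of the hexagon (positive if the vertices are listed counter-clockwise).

Cross-terms: -42, -244.25, -32, -5, -105, -70  ⇒  Σ = -498.25
Signed area = Σ/2 = -249.125 (negative ⇒ clockwise traversal).

-249.125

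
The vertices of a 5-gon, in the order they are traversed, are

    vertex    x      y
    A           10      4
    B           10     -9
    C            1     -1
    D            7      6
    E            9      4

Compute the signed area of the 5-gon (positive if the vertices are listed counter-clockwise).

Apply the shoelace formula: 2A = Σ (x_i·y_{i+1} − x_{i+1}·y_i), indices taken mod 5.
Σ = (-130) + (-1) + (13) + (-26) + (-4) = -148
Signed area = Σ/2 = -74 (negative ⇒ clockwise traversal).

-74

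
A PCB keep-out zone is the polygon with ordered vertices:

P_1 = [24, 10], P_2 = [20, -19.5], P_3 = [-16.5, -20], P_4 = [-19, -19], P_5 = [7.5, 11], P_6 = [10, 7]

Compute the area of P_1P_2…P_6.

824.125

Apply the shoelace formula: 2A = Σ (x_i·y_{i+1} − x_{i+1}·y_i), indices taken mod 6.
Cross-terms: -668, -721.75, -66.5, -66.5, -57.5, -68  ⇒  Σ = -1648.25
Area = |Σ|/2 = 824.125.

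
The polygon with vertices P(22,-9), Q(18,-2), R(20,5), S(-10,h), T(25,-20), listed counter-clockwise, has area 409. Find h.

Write out the shoelace sum; only the two edges meeting at S involve h:
2·Area = [(20·h − (-10)·5) + ((-10)·(-20) − 25·h)] + 463
       = -5·h + 713 = 818
⇒ h = -21.

-21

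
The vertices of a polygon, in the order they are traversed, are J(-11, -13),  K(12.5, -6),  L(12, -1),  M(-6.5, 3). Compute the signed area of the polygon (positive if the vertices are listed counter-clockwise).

Σ = (228.5) + (59.5) + (29.5) + (117.5) = 435
Signed area = Σ/2 = 217.5 (positive ⇒ counter-clockwise traversal).

217.5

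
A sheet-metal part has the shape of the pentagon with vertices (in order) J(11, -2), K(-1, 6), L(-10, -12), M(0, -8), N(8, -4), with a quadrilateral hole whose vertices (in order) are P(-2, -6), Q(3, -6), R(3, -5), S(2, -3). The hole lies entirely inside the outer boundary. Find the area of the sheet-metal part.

146

Outer boundary:
J→K: (11)(6) − (-1)(-2) = 64
K→L: (-1)(-12) − (-10)(6) = 72
L→M: (-10)(-8) − (0)(-12) = 80
M→N: (0)(-4) − (8)(-8) = 64
N→J: (8)(-2) − (11)(-4) = 28
Σ = 308
Area = |Σ|/2 = 154.
Hole:
Σ = (30) + (3) + (1) + (-18) = 16
Area = |Σ|/2 = 8.
Net area = 154 − 8 = 146.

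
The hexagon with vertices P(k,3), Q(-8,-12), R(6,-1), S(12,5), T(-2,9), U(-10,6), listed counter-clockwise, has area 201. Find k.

-5

Write out the shoelace sum; only the two edges meeting at P involve k:
2·Area = [((-10)·3 − k·6) + (k·(-12) − (-8)·3)] + 318
       = -18·k + 312 = 402
⇒ k = -5.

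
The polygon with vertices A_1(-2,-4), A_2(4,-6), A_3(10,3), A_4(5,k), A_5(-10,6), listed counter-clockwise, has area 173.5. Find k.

9

The doubled signed area Σ (x_i y_{i+1} − x_{i+1} y_i) is linear in k.
With k=0 it equals 167; the coefficient of k is 20 (from the two edges through A_4).
So 20·k + 167 = 2·173.5 = 347 ⇒ k = 9.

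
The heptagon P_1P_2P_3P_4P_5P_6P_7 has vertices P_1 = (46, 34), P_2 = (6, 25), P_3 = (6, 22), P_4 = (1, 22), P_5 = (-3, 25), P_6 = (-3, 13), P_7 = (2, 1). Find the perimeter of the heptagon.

|P_1P_2| = √((-40)² + (-9)²) = √1681 = 41
|P_2P_3| = √((0)² + (-3)²) = √9 = 3
|P_3P_4| = √((-5)² + (0)²) = √25 = 5
|P_4P_5| = √((-4)² + (3)²) = √25 = 5
|P_5P_6| = √((0)² + (-12)²) = √144 = 12
|P_6P_7| = √((5)² + (-12)²) = √169 = 13
|P_7P_1| = √((44)² + (33)²) = √3025 = 55
Perimeter = 41 + 3 + 5 + 5 + 12 + 13 + 55 = 134.

134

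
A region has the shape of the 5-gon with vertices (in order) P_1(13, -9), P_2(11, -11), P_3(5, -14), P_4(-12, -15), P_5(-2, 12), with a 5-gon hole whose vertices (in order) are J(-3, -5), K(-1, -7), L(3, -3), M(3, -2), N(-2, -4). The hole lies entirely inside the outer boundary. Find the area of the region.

336.5

Outer boundary:
Σ = (-44) + (-99) + (-243) + (-174) + (-138) = -698
Area = |Σ|/2 = 349.
Hole:
Apply the shoelace (surveyor's) formula: 2A = Σ (x_i·y_{i+1} − x_{i+1}·y_i), indices taken mod 5.
J→K: (-3)(-7) − (-1)(-5) = 16
K→L: (-1)(-3) − (3)(-7) = 24
L→M: (3)(-2) − (3)(-3) = 3
M→N: (3)(-4) − (-2)(-2) = -16
N→J: (-2)(-5) − (-3)(-4) = -2
Σ = 25
Area = |Σ|/2 = 12.5.
Net area = 349 − 12.5 = 336.5.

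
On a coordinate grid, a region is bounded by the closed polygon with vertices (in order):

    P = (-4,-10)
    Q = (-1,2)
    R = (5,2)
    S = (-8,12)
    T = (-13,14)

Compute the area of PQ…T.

Cross-terms: -18, -12, 76, 44, 186  ⇒  Σ = 276
Area = |Σ|/2 = 138.

138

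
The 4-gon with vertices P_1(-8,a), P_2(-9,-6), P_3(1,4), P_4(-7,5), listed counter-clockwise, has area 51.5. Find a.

The doubled signed area Σ (x_i y_{i+1} − x_{i+1} y_i) is linear in a.
With a=0 it equals 91; the coefficient of a is 2 (from the two edges through P_1).
So 2·a + 91 = 2·51.5 = 103 ⇒ a = 6.

6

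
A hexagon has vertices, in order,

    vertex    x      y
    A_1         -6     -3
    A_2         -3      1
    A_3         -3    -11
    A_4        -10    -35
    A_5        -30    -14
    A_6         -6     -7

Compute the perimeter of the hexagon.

100

|A_1A_2| = √((3)² + (4)²) = √25 = 5
|A_2A_3| = √((0)² + (-12)²) = √144 = 12
|A_3A_4| = √((-7)² + (-24)²) = √625 = 25
|A_4A_5| = √((-20)² + (21)²) = √841 = 29
|A_5A_6| = √((24)² + (7)²) = √625 = 25
|A_6A_1| = √((0)² + (4)²) = √16 = 4
Perimeter = 5 + 12 + 25 + 29 + 25 + 4 = 100.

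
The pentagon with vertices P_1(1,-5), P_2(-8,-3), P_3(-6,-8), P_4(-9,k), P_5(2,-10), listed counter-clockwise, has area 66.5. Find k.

The doubled signed area Σ (x_i y_{i+1} − x_{i+1} y_i) is linear in k.
With k=0 it equals 21; the coefficient of k is -8 (from the two edges through P_4).
So -8·k + 21 = 2·66.5 = 133 ⇒ k = -14.

-14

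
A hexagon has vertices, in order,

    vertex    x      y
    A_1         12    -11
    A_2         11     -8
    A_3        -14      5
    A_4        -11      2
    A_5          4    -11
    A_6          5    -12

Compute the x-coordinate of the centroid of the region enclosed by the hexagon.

214/153

Apply the surveyor's formula. First the cross-terms c_i = x_i·y_{i+1} − x_{i+1}·y_i:
  25, -57, 27, 113, 7, 89  ⇒  2A = 204, A = 102.
Then Σ (x_i + x_{i+1})·c_i = 856, so x̄ = 856 / (6·102) = 214/153.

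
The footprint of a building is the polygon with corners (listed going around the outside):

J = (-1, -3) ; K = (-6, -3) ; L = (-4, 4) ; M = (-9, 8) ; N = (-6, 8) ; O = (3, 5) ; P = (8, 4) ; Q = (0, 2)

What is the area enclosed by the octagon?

67.5

Apply the surveyor's formula: 2A = Σ (x_i·y_{i+1} − x_{i+1}·y_i), indices taken mod 8.
Cross-terms: -15, -36, 4, -24, -54, -28, 16, 2  ⇒  Σ = -135
Area = |Σ|/2 = 67.5.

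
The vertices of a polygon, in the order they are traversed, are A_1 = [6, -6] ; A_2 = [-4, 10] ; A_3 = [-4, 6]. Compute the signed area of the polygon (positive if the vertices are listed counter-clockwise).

Apply Gauss's area formula: 2A = Σ (x_i·y_{i+1} − x_{i+1}·y_i), indices taken mod 3.
Σ = (36) + (16) + (-12) = 40
Signed area = Σ/2 = 20 (positive ⇒ counter-clockwise traversal).

20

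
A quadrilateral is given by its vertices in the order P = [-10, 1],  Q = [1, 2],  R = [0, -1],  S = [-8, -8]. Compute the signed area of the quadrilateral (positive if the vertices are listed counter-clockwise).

Apply the surveyor's formula: 2A = Σ (x_i·y_{i+1} − x_{i+1}·y_i), indices taken mod 4.
Σ = (-21) + (-1) + (-8) + (-88) = -118
Signed area = Σ/2 = -59 (negative ⇒ clockwise traversal).

-59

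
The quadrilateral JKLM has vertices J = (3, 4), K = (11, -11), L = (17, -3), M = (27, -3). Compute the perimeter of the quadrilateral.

62

|JK| = √((8)² + (-15)²) = √289 = 17
|KL| = √((6)² + (8)²) = √100 = 10
|LM| = √((10)² + (0)²) = √100 = 10
|MJ| = √((-24)² + (7)²) = √625 = 25
Perimeter = 17 + 10 + 10 + 25 = 62.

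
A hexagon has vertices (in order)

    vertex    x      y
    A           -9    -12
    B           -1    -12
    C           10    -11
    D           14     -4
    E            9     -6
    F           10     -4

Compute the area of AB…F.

80.5

A→B: (-9)(-12) − (-1)(-12) = 96
B→C: (-1)(-11) − (10)(-12) = 131
C→D: (10)(-4) − (14)(-11) = 114
D→E: (14)(-6) − (9)(-4) = -48
E→F: (9)(-4) − (10)(-6) = 24
F→A: (10)(-12) − (-9)(-4) = -156
Σ = 161
Area = |Σ|/2 = 80.5.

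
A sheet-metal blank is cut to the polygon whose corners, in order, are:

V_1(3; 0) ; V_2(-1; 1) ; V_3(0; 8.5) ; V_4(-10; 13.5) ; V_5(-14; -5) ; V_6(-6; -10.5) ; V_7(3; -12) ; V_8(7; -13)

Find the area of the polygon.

311.5

Apply the shoelace formula: 2A = Σ (x_i·y_{i+1} − x_{i+1}·y_i), indices taken mod 8.
Σ = (3) + (-8.5) + (85) + (239) + (117) + (103.5) + (45) + (39) = 623
Area = |Σ|/2 = 311.5.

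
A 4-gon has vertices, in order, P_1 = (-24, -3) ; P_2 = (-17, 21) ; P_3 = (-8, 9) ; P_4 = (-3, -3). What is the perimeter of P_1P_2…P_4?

74

|P_1P_2| = √((7)² + (24)²) = √625 = 25
|P_2P_3| = √((9)² + (-12)²) = √225 = 15
|P_3P_4| = √((5)² + (-12)²) = √169 = 13
|P_4P_1| = √((-21)² + (0)²) = √441 = 21
Perimeter = 25 + 15 + 13 + 21 = 74.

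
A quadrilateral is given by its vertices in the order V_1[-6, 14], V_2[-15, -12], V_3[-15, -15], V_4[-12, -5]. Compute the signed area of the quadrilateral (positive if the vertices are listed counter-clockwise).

Apply Gauss's area formula: 2A = Σ (x_i·y_{i+1} − x_{i+1}·y_i), indices taken mod 4.
V_1→V_2: (-6)(-12) − (-15)(14) = 282
V_2→V_3: (-15)(-15) − (-15)(-12) = 45
V_3→V_4: (-15)(-5) − (-12)(-15) = -105
V_4→V_1: (-12)(14) − (-6)(-5) = -198
Σ = 24
Signed area = Σ/2 = 12 (positive ⇒ counter-clockwise traversal).

12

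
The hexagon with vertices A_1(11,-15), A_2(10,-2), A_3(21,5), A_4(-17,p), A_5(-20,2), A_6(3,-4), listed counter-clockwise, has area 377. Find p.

10

The doubled signed area Σ (x_i y_{i+1} − x_{i+1} y_i) is linear in p.
With p=0 it equals 344; the coefficient of p is 41 (from the two edges through A_4).
So 41·p + 344 = 2·377 = 754 ⇒ p = 10.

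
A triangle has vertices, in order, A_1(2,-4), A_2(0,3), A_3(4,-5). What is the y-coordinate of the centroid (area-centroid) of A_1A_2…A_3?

Apply the shoelace formula. First the cross-terms c_i = x_i·y_{i+1} − x_{i+1}·y_i:
  6, -12, -6  ⇒  2A = -12, A = -6.
Then Σ (y_i + y_{i+1})·c_i = 72, so ȳ = 72 / (6·(-6)) = -2.

-2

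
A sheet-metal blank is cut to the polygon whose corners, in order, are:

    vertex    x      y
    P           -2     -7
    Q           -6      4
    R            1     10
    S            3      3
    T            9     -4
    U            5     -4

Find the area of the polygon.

Apply the shoelace formula: 2A = Σ (x_i·y_{i+1} − x_{i+1}·y_i), indices taken mod 6.
Σ = (-50) + (-64) + (-27) + (-39) + (-16) + (-43) = -239
Area = |Σ|/2 = 119.5.

119.5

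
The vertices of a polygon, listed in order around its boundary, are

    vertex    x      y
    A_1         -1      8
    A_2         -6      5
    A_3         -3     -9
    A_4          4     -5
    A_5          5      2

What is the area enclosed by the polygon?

119

Cross-terms: 43, 69, 51, 33, 42  ⇒  Σ = 238
Area = |Σ|/2 = 119.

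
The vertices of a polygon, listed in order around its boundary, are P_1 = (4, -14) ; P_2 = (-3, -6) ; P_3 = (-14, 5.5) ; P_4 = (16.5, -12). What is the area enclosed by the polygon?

P_1→P_2: (4)(-6) − (-3)(-14) = -66
P_2→P_3: (-3)(5.5) − (-14)(-6) = -100.5
P_3→P_4: (-14)(-12) − (16.5)(5.5) = 77.25
P_4→P_1: (16.5)(-14) − (4)(-12) = -183
Σ = -272.25
Area = |Σ|/2 = 136.125.

136.125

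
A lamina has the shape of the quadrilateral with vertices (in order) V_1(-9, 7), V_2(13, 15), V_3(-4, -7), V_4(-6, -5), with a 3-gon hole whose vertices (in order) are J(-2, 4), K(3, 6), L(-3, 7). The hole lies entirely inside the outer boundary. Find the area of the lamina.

174.5

Outer boundary:
Apply the shoelace formula: 2A = Σ (x_i·y_{i+1} − x_{i+1}·y_i), indices taken mod 4.
Cross-terms: -226, -31, -22, -87  ⇒  Σ = -366
Area = |Σ|/2 = 183.
Hole:
Apply Gauss's area formula: 2A = Σ (x_i·y_{i+1} − x_{i+1}·y_i), indices taken mod 3.
Cross-terms: -24, 39, 2  ⇒  Σ = 17
Area = |Σ|/2 = 8.5.
Net area = 183 − 8.5 = 174.5.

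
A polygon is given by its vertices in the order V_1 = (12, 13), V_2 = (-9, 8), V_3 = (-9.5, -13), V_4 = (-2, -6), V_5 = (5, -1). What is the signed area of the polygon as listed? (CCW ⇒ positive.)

Apply the shoelace formula: 2A = Σ (x_i·y_{i+1} − x_{i+1}·y_i), indices taken mod 5.
Σ = (213) + (193) + (31) + (32) + (77) = 546
Signed area = Σ/2 = 273 (positive ⇒ counter-clockwise traversal).

273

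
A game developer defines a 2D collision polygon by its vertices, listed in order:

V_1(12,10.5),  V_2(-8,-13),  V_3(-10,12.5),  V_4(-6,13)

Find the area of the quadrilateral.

288

Apply the surveyor's formula: 2A = Σ (x_i·y_{i+1} − x_{i+1}·y_i), indices taken mod 4.
Σ = (-72) + (-230) + (-55) + (-219) = -576
Area = |Σ|/2 = 288.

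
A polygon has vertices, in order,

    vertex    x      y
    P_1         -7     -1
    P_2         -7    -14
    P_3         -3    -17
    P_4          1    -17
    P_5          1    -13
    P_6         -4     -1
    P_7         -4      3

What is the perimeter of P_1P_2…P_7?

|P_1P_2| = √((0)² + (-13)²) = √169 = 13
|P_2P_3| = √((4)² + (-3)²) = √25 = 5
|P_3P_4| = √((4)² + (0)²) = √16 = 4
|P_4P_5| = √((0)² + (4)²) = √16 = 4
|P_5P_6| = √((-5)² + (12)²) = √169 = 13
|P_6P_7| = √((0)² + (4)²) = √16 = 4
|P_7P_1| = √((-3)² + (-4)²) = √25 = 5
Perimeter = 13 + 5 + 4 + 4 + 13 + 4 + 5 = 48.

48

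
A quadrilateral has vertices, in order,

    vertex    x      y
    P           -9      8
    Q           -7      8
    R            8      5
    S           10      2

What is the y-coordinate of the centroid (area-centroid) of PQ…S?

Apply the shoelace formula. First the cross-terms c_i = x_i·y_{i+1} − x_{i+1}·y_i:
  -16, -99, -34, 98  ⇒  2A = -51, A = -25.5.
Then Σ (y_i + y_{i+1})·c_i = -801, so ȳ = -801 / (6·(-25.5)) = 89/17.

89/17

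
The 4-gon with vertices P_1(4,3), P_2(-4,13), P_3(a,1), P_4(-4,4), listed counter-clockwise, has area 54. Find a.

Write out the shoelace sum; only the two edges meeting at P_3 involve a:
2·Area = [((-4)·1 − a·13) + (a·4 − (-4)·1)] + 36
       = -9·a + 36 = 108
⇒ a = -8.

-8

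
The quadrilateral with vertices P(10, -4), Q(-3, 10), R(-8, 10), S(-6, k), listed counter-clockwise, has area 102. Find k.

1

The doubled signed area Σ (x_i y_{i+1} − x_{i+1} y_i) is linear in k.
With k=0 it equals 222; the coefficient of k is -18 (from the two edges through S).
So -18·k + 222 = 2·102 = 204 ⇒ k = 1.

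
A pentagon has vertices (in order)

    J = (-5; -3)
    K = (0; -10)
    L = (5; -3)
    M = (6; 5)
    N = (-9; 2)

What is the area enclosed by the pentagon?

Apply the shoelace formula: 2A = Σ (x_i·y_{i+1} − x_{i+1}·y_i), indices taken mod 5.
Cross-terms: 50, 50, 43, 57, 37  ⇒  Σ = 237
Area = |Σ|/2 = 118.5.

118.5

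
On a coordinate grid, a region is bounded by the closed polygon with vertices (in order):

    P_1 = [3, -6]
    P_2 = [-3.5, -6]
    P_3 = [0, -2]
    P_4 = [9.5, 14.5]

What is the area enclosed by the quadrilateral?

Apply the surveyor's formula: 2A = Σ (x_i·y_{i+1} − x_{i+1}·y_i), indices taken mod 4.
Σ = (-39) + (7) + (19) + (-100.5) = -113.5
Area = |Σ|/2 = 56.75.

56.75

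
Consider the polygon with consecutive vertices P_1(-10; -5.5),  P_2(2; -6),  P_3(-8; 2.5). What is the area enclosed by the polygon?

48.5

Apply the surveyor's formula: 2A = Σ (x_i·y_{i+1} − x_{i+1}·y_i), indices taken mod 3.
Σ = (71) + (-43) + (69) = 97
Area = |Σ|/2 = 48.5.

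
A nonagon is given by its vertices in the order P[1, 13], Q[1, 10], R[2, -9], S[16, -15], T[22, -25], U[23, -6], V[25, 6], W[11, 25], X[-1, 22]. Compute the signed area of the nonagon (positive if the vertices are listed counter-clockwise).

767

Apply the surveyor's formula: 2A = Σ (x_i·y_{i+1} − x_{i+1}·y_i), indices taken mod 9.
P→Q: (1)(10) − (1)(13) = -3
Q→R: (1)(-9) − (2)(10) = -29
R→S: (2)(-15) − (16)(-9) = 114
S→T: (16)(-25) − (22)(-15) = -70
T→U: (22)(-6) − (23)(-25) = 443
U→V: (23)(6) − (25)(-6) = 288
V→W: (25)(25) − (11)(6) = 559
W→X: (11)(22) − (-1)(25) = 267
X→P: (-1)(13) − (1)(22) = -35
Σ = 1534
Signed area = Σ/2 = 767 (positive ⇒ counter-clockwise traversal).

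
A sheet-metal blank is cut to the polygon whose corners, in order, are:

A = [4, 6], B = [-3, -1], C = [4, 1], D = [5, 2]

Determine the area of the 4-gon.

Σ = (14) + (1) + (3) + (22) = 40
Area = |Σ|/2 = 20.

20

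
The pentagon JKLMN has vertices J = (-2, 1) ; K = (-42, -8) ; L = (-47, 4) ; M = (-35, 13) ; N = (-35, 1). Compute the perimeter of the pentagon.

|JK| = √((-40)² + (-9)²) = √1681 = 41
|KL| = √((-5)² + (12)²) = √169 = 13
|LM| = √((12)² + (9)²) = √225 = 15
|MN| = √((0)² + (-12)²) = √144 = 12
|NJ| = √((33)² + (0)²) = √1089 = 33
Perimeter = 41 + 13 + 15 + 12 + 33 = 114.

114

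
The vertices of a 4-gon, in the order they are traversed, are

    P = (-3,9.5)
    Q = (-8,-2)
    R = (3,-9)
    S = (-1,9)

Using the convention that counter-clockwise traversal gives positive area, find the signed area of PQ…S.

Apply the shoelace (surveyor's) formula: 2A = Σ (x_i·y_{i+1} − x_{i+1}·y_i), indices taken mod 4.
Σ = (82) + (78) + (18) + (17.5) = 195.5
Signed area = Σ/2 = 97.75 (positive ⇒ counter-clockwise traversal).

97.75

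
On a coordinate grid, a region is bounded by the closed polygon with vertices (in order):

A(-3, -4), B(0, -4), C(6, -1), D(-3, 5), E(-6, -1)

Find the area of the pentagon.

58.5

Apply the surveyor's formula: 2A = Σ (x_i·y_{i+1} − x_{i+1}·y_i), indices taken mod 5.
Σ = (12) + (24) + (27) + (33) + (21) = 117
Area = |Σ|/2 = 58.5.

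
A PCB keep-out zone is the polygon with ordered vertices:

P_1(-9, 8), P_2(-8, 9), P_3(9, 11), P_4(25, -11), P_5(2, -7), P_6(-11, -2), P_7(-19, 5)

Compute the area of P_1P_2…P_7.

Apply the surveyor's formula: 2A = Σ (x_i·y_{i+1} − x_{i+1}·y_i), indices taken mod 7.
Σ = (-17) + (-169) + (-374) + (-153) + (-81) + (-93) + (-107) = -994
Area = |Σ|/2 = 497.

497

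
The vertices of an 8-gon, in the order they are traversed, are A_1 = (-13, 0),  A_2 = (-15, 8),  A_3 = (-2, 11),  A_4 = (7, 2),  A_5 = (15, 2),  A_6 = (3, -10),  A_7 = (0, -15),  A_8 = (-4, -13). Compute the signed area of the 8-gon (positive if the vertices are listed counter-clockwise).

Apply the surveyor's formula: 2A = Σ (x_i·y_{i+1} − x_{i+1}·y_i), indices taken mod 8.
Σ = (-104) + (-149) + (-81) + (-16) + (-156) + (-45) + (-60) + (-169) = -780
Signed area = Σ/2 = -390 (negative ⇒ clockwise traversal).

-390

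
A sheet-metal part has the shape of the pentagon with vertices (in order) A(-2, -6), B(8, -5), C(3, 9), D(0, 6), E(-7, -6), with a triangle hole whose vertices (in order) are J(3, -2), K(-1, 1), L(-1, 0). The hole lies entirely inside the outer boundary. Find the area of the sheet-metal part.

115.5

Outer boundary:
Apply Gauss's area formula: 2A = Σ (x_i·y_{i+1} − x_{i+1}·y_i), indices taken mod 5.
Cross-terms: 58, 87, 18, 42, 30  ⇒  Σ = 235
Area = |Σ|/2 = 117.5.
Hole:
J→K: (3)(1) − (-1)(-2) = 1
K→L: (-1)(0) − (-1)(1) = 1
L→J: (-1)(-2) − (3)(0) = 2
Σ = 4
Area = |Σ|/2 = 2.
Net area = 117.5 − 2 = 115.5.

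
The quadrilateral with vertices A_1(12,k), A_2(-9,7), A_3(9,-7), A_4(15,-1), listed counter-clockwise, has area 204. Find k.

The doubled signed area Σ (x_i y_{i+1} − x_{i+1} y_i) is linear in k.
With k=0 it equals 192; the coefficient of k is 24 (from the two edges through A_1).
So 24·k + 192 = 2·204 = 408 ⇒ k = 9.

9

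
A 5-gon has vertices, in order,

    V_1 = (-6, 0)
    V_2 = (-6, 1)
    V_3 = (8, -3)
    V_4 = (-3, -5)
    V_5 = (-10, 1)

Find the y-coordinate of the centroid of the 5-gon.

-146/69

Apply the shoelace formula. First the cross-terms c_i = x_i·y_{i+1} − x_{i+1}·y_i:
  -6, 10, -49, -53, 6  ⇒  2A = -92, A = -46.
Then Σ (y_i + y_{i+1})·c_i = 584, so ȳ = 584 / (6·(-46)) = -146/69.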